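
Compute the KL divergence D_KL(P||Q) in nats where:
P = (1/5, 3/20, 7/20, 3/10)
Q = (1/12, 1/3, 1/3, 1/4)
0.1271 nats

KL divergence: D_KL(P||Q) = Σ p(x) log(p(x)/q(x))

Computing term by term:
  x=0: 1/5 × log_e[(1/5)/(1/12)] = 1/5 × 0.8755 = 0.1751
  x=1: 3/20 × log_e[(3/20)/(1/3)] = 3/20 × -0.7985 = -0.1198
  x=2: 7/20 × log_e[(7/20)/(1/3)] = 7/20 × 0.0488 = 0.0171
  x=3: 3/10 × log_e[(3/10)/(1/4)] = 3/10 × 0.1823 = 0.0547

D_KL(P||Q) = 0.1271 nats

Note: KL divergence is always non-negative and equals 0 iff P = Q.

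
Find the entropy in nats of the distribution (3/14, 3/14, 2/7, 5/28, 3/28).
1.5651 nats

Shannon entropy is H(X) = -Σ p(x) log p(x).

For P = (3/14, 3/14, 2/7, 5/28, 3/28):
H = -3/14 × log_e(3/14) -3/14 × log_e(3/14) -2/7 × log_e(2/7) -5/28 × log_e(5/28) -3/28 × log_e(3/28)
H = 1.5651 nats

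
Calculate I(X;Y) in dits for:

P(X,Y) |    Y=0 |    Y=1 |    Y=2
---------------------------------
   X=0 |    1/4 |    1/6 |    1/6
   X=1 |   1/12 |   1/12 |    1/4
0.0227 dits

Mutual information: I(X;Y) = H(X) + H(Y) - H(X,Y)

Marginals:
P(X) = (7/12, 5/12), H(X) = 0.2950 dits
P(Y) = (1/3, 1/4, 5/12), H(Y) = 0.4680 dits

Joint entropy: H(X,Y) = 0.7403 dits

I(X;Y) = 0.2950 + 0.4680 - 0.7403 = 0.0227 dits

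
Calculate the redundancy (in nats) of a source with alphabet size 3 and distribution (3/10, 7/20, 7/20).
0.0025 nats

Redundancy measures how far a source is from maximum entropy:
R = H_max - H(X)

Maximum entropy for 3 symbols: H_max = log_e(3) = 1.0986 nats
Actual entropy: H(X) = 1.0961 nats
Redundancy: R = 1.0986 - 1.0961 = 0.0025 nats

This redundancy represents potential for compression: the source could be compressed by 0.0025 nats per symbol.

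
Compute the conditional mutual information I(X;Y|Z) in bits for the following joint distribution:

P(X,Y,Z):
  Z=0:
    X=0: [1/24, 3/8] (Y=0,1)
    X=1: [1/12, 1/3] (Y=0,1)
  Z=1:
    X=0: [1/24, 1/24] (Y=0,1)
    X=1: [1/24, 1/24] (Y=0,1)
0.0120 bits

Conditional mutual information: I(X;Y|Z) = H(X|Z) + H(Y|Z) - H(X,Y|Z)

H(Z) = 0.6500
H(X,Z) = 1.6500 → H(X|Z) = 1.0000
H(Y,Z) = 1.3249 → H(Y|Z) = 0.6749
H(X,Y,Z) = 2.3129 → H(X,Y|Z) = 1.6629

I(X;Y|Z) = 1.0000 + 0.6749 - 1.6629 = 0.0120 bits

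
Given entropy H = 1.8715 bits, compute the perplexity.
3.6591

Perplexity is 2^H (or exp(H) for natural log).

H = 1.8715 bits
Perplexity = 2^1.8715 = 3.6591

Interpretation: The model's uncertainty is equivalent to choosing uniformly among 3.7 options.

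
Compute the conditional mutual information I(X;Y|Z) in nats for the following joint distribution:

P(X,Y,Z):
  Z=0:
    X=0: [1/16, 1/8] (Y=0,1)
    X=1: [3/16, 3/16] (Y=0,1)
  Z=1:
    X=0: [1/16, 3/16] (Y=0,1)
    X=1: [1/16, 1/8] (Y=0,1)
0.0090 nats

Conditional mutual information: I(X;Y|Z) = H(X|Z) + H(Y|Z) - H(X,Y|Z)

H(Z) = 0.6853
H(X,Z) = 1.3421 → H(X|Z) = 0.6568
H(Y,Z) = 1.3335 → H(Y|Z) = 0.6482
H(X,Y,Z) = 1.9813 → H(X,Y|Z) = 1.2960

I(X;Y|Z) = 0.6568 + 0.6482 - 1.2960 = 0.0090 nats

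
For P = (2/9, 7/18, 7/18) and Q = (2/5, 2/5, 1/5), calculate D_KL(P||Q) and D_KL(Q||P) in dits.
D_KL(P||Q) = 0.0508, D_KL(Q||P) = 0.0492

KL divergence is not symmetric: D_KL(P||Q) ≠ D_KL(Q||P) in general.

D_KL(P||Q) = 0.0508 dits
D_KL(Q||P) = 0.0492 dits

No, they are not equal!

This asymmetry is why KL divergence is not a true distance metric.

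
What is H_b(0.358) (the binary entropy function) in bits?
0.9410 bits

The binary entropy function is:
H(p) = -p log(p) - (1-p) log(1-p)

H(0.358) = -0.358 × log_2(0.358) - 0.642 × log_2(0.642)
H(0.358) = 0.9410 bits

Note: Binary entropy is maximized at p=0.5 (H=1 bit) and minimized at p=0 or p=1 (H=0).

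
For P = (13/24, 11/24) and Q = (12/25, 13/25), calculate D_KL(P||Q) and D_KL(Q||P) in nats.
D_KL(P||Q) = 0.0076, D_KL(Q||P) = 0.0076

KL divergence is not symmetric: D_KL(P||Q) ≠ D_KL(Q||P) in general.

D_KL(P||Q) = 0.0076 nats
D_KL(Q||P) = 0.0076 nats

In this case they happen to be equal (to 4 decimal places).

This asymmetry is why KL divergence is not a true distance metric.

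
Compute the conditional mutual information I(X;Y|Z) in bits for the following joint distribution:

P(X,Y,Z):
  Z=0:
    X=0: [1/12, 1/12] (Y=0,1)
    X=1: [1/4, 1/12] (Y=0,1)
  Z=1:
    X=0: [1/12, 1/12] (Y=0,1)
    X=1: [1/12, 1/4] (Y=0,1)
0.0441 bits

Conditional mutual information: I(X;Y|Z) = H(X|Z) + H(Y|Z) - H(X,Y|Z)

H(Z) = 1.0000
H(X,Z) = 1.9183 → H(X|Z) = 0.9183
H(Y,Z) = 1.9183 → H(Y|Z) = 0.9183
H(X,Y,Z) = 2.7925 → H(X,Y|Z) = 1.7925

I(X;Y|Z) = 0.9183 + 0.9183 - 1.7925 = 0.0441 bits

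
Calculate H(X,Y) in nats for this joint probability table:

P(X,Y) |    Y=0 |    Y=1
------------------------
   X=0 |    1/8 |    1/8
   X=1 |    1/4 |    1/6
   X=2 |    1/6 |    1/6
1.7623 nats

Joint entropy is H(X,Y) = -Σ_{x,y} p(x,y) log p(x,y).

Summing over all non-zero entries:
H(X,Y) = -[1/8·log_e(1/8) + 1/8·log_e(1/8) + 1/4·log_e(1/4) + 1/6·log_e(1/6) + 1/6·log_e(1/6) + 1/6·log_e(1/6)]
H(X,Y) = 1.7623 nats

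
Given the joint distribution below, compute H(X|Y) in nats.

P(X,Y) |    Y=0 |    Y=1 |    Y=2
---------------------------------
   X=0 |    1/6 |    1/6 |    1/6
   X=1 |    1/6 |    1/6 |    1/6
0.6931 nats

Using the chain rule: H(X|Y) = H(X,Y) - H(Y)

First, compute H(X,Y) = 1.7918 nats

Marginal P(Y) = (1/3, 1/3, 1/3)
H(Y) = 1.0986 nats

H(X|Y) = H(X,Y) - H(Y) = 1.7918 - 1.0986 = 0.6931 nats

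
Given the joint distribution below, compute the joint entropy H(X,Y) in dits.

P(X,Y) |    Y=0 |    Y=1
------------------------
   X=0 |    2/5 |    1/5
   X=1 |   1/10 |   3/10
0.5558 dits

Joint entropy is H(X,Y) = -Σ_{x,y} p(x,y) log p(x,y).

Summing over all non-zero entries:
H(X,Y) = -[2/5·log_10(2/5) + 1/5·log_10(1/5) + 1/10·log_10(1/10) + 3/10·log_10(3/10)]
H(X,Y) = 0.5558 dits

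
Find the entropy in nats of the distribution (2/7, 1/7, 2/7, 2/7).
1.3518 nats

Shannon entropy is H(X) = -Σ p(x) log p(x).

For P = (2/7, 1/7, 2/7, 2/7):
H = -2/7 × log_e(2/7) -1/7 × log_e(1/7) -2/7 × log_e(2/7) -2/7 × log_e(2/7)
H = 1.3518 nats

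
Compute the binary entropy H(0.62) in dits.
0.2884 dits

The binary entropy function is:
H(p) = -p log(p) - (1-p) log(1-p)

H(0.62) = -0.62 × log_10(0.62) - 0.38 × log_10(0.38)
H(0.62) = 0.2884 dits

Note: Binary entropy is maximized at p=0.5 (H=1 bit) and minimized at p=0 or p=1 (H=0).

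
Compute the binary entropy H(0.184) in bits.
0.6887 bits

The binary entropy function is:
H(p) = -p log(p) - (1-p) log(1-p)

H(0.184) = -0.184 × log_2(0.184) - 0.816 × log_2(0.816)
H(0.184) = 0.6887 bits

Note: Binary entropy is maximized at p=0.5 (H=1 bit) and minimized at p=0 or p=1 (H=0).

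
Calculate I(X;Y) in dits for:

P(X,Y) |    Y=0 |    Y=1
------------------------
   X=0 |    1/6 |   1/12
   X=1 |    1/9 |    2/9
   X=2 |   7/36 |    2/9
0.0141 dits

Mutual information: I(X;Y) = H(X) + H(Y) - H(X,Y)

Marginals:
P(X) = (1/4, 1/3, 5/12), H(X) = 0.4680 dits
P(Y) = (17/36, 19/36), H(Y) = 0.3004 dits

Joint entropy: H(X,Y) = 0.7543 dits

I(X;Y) = 0.4680 + 0.3004 - 0.7543 = 0.0141 dits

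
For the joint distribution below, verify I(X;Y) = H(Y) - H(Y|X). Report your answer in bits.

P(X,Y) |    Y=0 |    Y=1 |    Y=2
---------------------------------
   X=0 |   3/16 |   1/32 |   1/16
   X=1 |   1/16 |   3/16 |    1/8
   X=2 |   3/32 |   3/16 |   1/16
I(X;Y) = 0.1726 bits

Mutual information has multiple equivalent forms:
- I(X;Y) = H(X) - H(X|Y)
- I(X;Y) = H(Y) - H(Y|X)
- I(X;Y) = H(X) + H(Y) - H(X,Y)

Computing all quantities:
H(X) = 1.5749, H(Y) = 1.5575, H(X,Y) = 2.9599
H(X|Y) = 1.4024, H(Y|X) = 1.3850

Verification:
H(X) - H(X|Y) = 1.5749 - 1.4024 = 0.1726
H(Y) - H(Y|X) = 1.5575 - 1.3850 = 0.1726
H(X) + H(Y) - H(X,Y) = 1.5749 + 1.5575 - 2.9599 = 0.1726

All forms give I(X;Y) = 0.1726 bits. ✓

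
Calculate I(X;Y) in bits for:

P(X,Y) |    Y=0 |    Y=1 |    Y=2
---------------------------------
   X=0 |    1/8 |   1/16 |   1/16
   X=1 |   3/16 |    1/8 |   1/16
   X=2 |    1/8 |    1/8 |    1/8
0.0296 bits

Mutual information: I(X;Y) = H(X) + H(Y) - H(X,Y)

Marginals:
P(X) = (1/4, 3/8, 3/8), H(X) = 1.5613 bits
P(Y) = (7/16, 5/16, 1/4), H(Y) = 1.5462 bits

Joint entropy: H(X,Y) = 3.0778 bits

I(X;Y) = 1.5613 + 1.5462 - 3.0778 = 0.0296 bits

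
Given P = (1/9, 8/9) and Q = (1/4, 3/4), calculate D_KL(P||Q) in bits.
0.0879 bits

KL divergence: D_KL(P||Q) = Σ p(x) log(p(x)/q(x))

Computing term by term:
  x=0: 1/9 × log_2[(1/9)/(1/4)] = 1/9 × -1.1699 = -0.1300
  x=1: 8/9 × log_2[(8/9)/(3/4)] = 8/9 × 0.2451 = 0.2179

D_KL(P||Q) = 0.0879 bits

Note: KL divergence is always non-negative and equals 0 iff P = Q.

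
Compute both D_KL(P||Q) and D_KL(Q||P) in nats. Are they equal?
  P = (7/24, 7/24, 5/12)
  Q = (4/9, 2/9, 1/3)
D_KL(P||Q) = 0.0494, D_KL(Q||P) = 0.0524

KL divergence is not symmetric: D_KL(P||Q) ≠ D_KL(Q||P) in general.

D_KL(P||Q) = 0.0494 nats
D_KL(Q||P) = 0.0524 nats

No, they are not equal!

This asymmetry is why KL divergence is not a true distance metric.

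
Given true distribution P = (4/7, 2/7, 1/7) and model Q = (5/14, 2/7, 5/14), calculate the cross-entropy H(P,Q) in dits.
0.4748 dits

Cross-entropy: H(P,Q) = -Σ p(x) log q(x)

Alternatively: H(P,Q) = H(P) + D_KL(P||Q)
H(P) = 0.4151 dits
D_KL(P||Q) = 0.0598 dits

H(P,Q) = 0.4151 + 0.0598 = 0.4748 dits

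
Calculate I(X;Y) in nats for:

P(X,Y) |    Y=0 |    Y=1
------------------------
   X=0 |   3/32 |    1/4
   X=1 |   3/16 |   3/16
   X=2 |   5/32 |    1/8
0.0308 nats

Mutual information: I(X;Y) = H(X) + H(Y) - H(X,Y)

Marginals:
P(X) = (11/32, 3/8, 9/32), H(X) = 1.0916 nats
P(Y) = (7/16, 9/16), H(Y) = 0.6853 nats

Joint entropy: H(X,Y) = 1.7462 nats

I(X;Y) = 1.0916 + 0.6853 - 1.7462 = 0.0308 nats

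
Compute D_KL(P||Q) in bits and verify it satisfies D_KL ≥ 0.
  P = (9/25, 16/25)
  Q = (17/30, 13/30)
0.1244 bits

KL divergence satisfies the Gibbs inequality: D_KL(P||Q) ≥ 0 for all distributions P, Q.

D_KL(P||Q) = Σ p(x) log(p(x)/q(x))
Term by term:
  x=0: 9/25 × log_2[(9/25)/(17/30)] = -0.2356
  x=1: 16/25 × log_2[(16/25)/(13/30)] = 0.3601
D_KL(P||Q) = 0.1244 bits

D_KL(P||Q) = 0.1244 ≥ 0 ✓

This non-negativity is a fundamental property: relative entropy cannot be negative because it measures how different Q is from P.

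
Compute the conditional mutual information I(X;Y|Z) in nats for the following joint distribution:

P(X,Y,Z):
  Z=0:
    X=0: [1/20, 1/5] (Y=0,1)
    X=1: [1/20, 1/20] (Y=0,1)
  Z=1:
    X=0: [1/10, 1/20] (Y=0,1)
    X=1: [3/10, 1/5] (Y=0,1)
0.0161 nats

Conditional mutual information: I(X;Y|Z) = H(X|Z) + H(Y|Z) - H(X,Y|Z)

H(Z) = 0.6474
H(X,Z) = 1.2080 → H(X|Z) = 0.5605
H(Y,Z) = 1.2899 → H(Y|Z) = 0.6425
H(X,Y,Z) = 1.8344 → H(X,Y|Z) = 1.1869

I(X;Y|Z) = 0.5605 + 0.6425 - 1.1869 = 0.0161 nats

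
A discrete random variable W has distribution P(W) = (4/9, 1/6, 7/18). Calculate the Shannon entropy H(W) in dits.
0.4457 dits

Shannon entropy is H(X) = -Σ p(x) log p(x).

For P = (4/9, 1/6, 7/18):
H = -4/9 × log_10(4/9) -1/6 × log_10(1/6) -7/18 × log_10(7/18)
H = 0.4457 dits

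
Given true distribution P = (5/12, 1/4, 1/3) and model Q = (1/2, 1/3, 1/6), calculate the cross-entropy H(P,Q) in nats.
1.1607 nats

Cross-entropy: H(P,Q) = -Σ p(x) log q(x)

Alternatively: H(P,Q) = H(P) + D_KL(P||Q)
H(P) = 1.0776 nats
D_KL(P||Q) = 0.0832 nats

H(P,Q) = 1.0776 + 0.0832 = 1.1607 nats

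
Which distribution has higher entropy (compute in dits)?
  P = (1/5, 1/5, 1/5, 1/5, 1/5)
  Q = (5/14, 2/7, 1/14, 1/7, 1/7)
P

Computing entropies in dits:
H(P) = 0.6990
H(Q) = 0.6385

Distribution P has higher entropy.

Intuition: The distribution closer to uniform (more spread out) has higher entropy.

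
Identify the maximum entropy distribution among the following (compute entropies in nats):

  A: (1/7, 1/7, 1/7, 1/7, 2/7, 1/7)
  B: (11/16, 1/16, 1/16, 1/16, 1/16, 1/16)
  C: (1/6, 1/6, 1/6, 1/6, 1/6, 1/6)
C

For a discrete distribution over n outcomes, entropy is maximized by the uniform distribution.

Computing entropies:
H(A) = 1.7479 nats
H(B) = 1.1240 nats
H(C) = 1.7918 nats

The uniform distribution (where all probabilities equal 1/6) achieves the maximum entropy of log_e(6) = 1.7918 nats.

Distribution C has the highest entropy.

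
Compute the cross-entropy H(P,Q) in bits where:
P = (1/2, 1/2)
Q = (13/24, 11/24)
1.0050 bits

Cross-entropy: H(P,Q) = -Σ p(x) log q(x)

Alternatively: H(P,Q) = H(P) + D_KL(P||Q)
H(P) = 1.0000 bits
D_KL(P||Q) = 0.0050 bits

H(P,Q) = 1.0000 + 0.0050 = 1.0050 bits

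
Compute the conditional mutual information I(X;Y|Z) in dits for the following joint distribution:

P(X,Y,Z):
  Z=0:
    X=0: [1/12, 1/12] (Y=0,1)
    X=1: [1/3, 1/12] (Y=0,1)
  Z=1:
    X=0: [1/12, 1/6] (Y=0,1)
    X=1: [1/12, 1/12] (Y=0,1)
0.0133 dits

Conditional mutual information: I(X;Y|Z) = H(X|Z) + H(Y|Z) - H(X,Y|Z)

H(Z) = 0.2950
H(X,Z) = 0.5683 → H(X|Z) = 0.2734
H(Y,Z) = 0.5683 → H(Y|Z) = 0.2734
H(X,Y,Z) = 0.8283 → H(X,Y|Z) = 0.5334

I(X;Y|Z) = 0.2734 + 0.2734 - 0.5334 = 0.0133 dits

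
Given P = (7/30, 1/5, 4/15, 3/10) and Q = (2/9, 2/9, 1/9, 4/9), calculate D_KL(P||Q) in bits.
0.1527 bits

KL divergence: D_KL(P||Q) = Σ p(x) log(p(x)/q(x))

Computing term by term:
  x=0: 7/30 × log_2[(7/30)/(2/9)] = 7/30 × 0.0704 = 0.0164
  x=1: 1/5 × log_2[(1/5)/(2/9)] = 1/5 × -0.1520 = -0.0304
  x=2: 4/15 × log_2[(4/15)/(1/9)] = 4/15 × 1.2630 = 0.3368
  x=3: 3/10 × log_2[(3/10)/(4/9)] = 3/10 × -0.5670 = -0.1701

D_KL(P||Q) = 0.1527 bits

Note: KL divergence is always non-negative and equals 0 iff P = Q.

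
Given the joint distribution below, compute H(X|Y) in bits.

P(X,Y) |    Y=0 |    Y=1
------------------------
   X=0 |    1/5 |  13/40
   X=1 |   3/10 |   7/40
0.9525 bits

Using the chain rule: H(X|Y) = H(X,Y) - H(Y)

First, compute H(X,Y) = 1.9525 bits

Marginal P(Y) = (1/2, 1/2)
H(Y) = 1.0000 bits

H(X|Y) = H(X,Y) - H(Y) = 1.9525 - 1.0000 = 0.9525 bits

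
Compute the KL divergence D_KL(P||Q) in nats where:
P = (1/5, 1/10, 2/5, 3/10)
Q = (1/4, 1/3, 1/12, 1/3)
0.4308 nats

KL divergence: D_KL(P||Q) = Σ p(x) log(p(x)/q(x))

Computing term by term:
  x=0: 1/5 × log_e[(1/5)/(1/4)] = 1/5 × -0.2231 = -0.0446
  x=1: 1/10 × log_e[(1/10)/(1/3)] = 1/10 × -1.2040 = -0.1204
  x=2: 2/5 × log_e[(2/5)/(1/12)] = 2/5 × 1.5686 = 0.6274
  x=3: 3/10 × log_e[(3/10)/(1/3)] = 3/10 × -0.1054 = -0.0316

D_KL(P||Q) = 0.4308 nats

Note: KL divergence is always non-negative and equals 0 iff P = Q.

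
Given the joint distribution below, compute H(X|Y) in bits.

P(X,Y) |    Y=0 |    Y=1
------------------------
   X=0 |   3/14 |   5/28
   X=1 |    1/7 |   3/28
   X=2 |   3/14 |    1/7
1.5584 bits

Using the chain rule: H(X|Y) = H(X,Y) - H(Y)

First, compute H(X,Y) = 2.5436 bits

Marginal P(Y) = (4/7, 3/7)
H(Y) = 0.9852 bits

H(X|Y) = H(X,Y) - H(Y) = 2.5436 - 0.9852 = 1.5584 bits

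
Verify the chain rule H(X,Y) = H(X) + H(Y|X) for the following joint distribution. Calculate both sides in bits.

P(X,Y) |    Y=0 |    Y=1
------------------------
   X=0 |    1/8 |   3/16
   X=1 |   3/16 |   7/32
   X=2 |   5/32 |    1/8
H(X,Y) = 2.5537, H(X) = 1.5671, H(Y|X) = 0.9867 (all in bits)

Chain rule: H(X,Y) = H(X) + H(Y|X)

Left side — joint entropy directly:
H(X,Y) = -Σ p(x,y) log p(x,y) = 2.5537 bits

Right side — compute H(Y|X) from the conditional distributions:
P(X) = (5/16, 13/32, 9/32), so H(X) = 1.5671 bits
H(Y|X) = Σ_x P(X=x) · H(Y|X=x):
  P(Y|X=0) = (2/5, 3/5), H(Y|X=0) = 0.9710, weight P(X=0) = 5/16
  P(Y|X=1) = (6/13, 7/13), H(Y|X=1) = 0.9957, weight P(X=1) = 13/32
  P(Y|X=2) = (5/9, 4/9), H(Y|X=2) = 0.9911, weight P(X=2) = 9/32
H(Y|X) = 0.9867 bits

H(X) + H(Y|X) = 1.5671 + 0.9867 = 2.5537 bits

Both sides equal 2.5537 bits. ✓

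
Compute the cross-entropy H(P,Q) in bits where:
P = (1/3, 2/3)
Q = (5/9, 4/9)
1.0626 bits

Cross-entropy: H(P,Q) = -Σ p(x) log q(x)

Alternatively: H(P,Q) = H(P) + D_KL(P||Q)
H(P) = 0.9183 bits
D_KL(P||Q) = 0.1443 bits

H(P,Q) = 0.9183 + 0.1443 = 1.0626 bits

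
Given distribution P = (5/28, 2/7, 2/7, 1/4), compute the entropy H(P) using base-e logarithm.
1.3701 nats

Shannon entropy is H(X) = -Σ p(x) log p(x).

For P = (5/28, 2/7, 2/7, 1/4):
H = -5/28 × log_e(5/28) -2/7 × log_e(2/7) -2/7 × log_e(2/7) -1/4 × log_e(1/4)
H = 1.3701 nats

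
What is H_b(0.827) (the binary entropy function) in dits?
0.2000 dits

The binary entropy function is:
H(p) = -p log(p) - (1-p) log(1-p)

H(0.827) = -0.827 × log_10(0.827) - 0.173 × log_10(0.173)
H(0.827) = 0.2000 dits

Note: Binary entropy is maximized at p=0.5 (H=1 bit) and minimized at p=0 or p=1 (H=0).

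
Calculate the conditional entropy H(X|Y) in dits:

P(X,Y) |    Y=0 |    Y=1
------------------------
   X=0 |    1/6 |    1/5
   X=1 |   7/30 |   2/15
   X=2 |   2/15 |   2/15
0.4669 dits

Using the chain rule: H(X|Y) = H(X,Y) - H(Y)

First, compute H(X,Y) = 0.7670 dits

Marginal P(Y) = (8/15, 7/15)
H(Y) = 0.3001 dits

H(X|Y) = H(X,Y) - H(Y) = 0.7670 - 0.3001 = 0.4669 dits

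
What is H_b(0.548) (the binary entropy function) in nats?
0.6885 nats

The binary entropy function is:
H(p) = -p log(p) - (1-p) log(1-p)

H(0.548) = -0.548 × log_e(0.548) - 0.452 × log_e(0.452)
H(0.548) = 0.6885 nats

Note: Binary entropy is maximized at p=0.5 (H=1 bit) and minimized at p=0 or p=1 (H=0).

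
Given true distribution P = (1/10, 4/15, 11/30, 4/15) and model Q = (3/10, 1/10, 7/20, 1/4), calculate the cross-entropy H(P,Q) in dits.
0.6467 dits

Cross-entropy: H(P,Q) = -Σ p(x) log q(x)

Alternatively: H(P,Q) = H(P) + D_KL(P||Q)
H(P) = 0.5659 dits
D_KL(P||Q) = 0.0808 dits

H(P,Q) = 0.5659 + 0.0808 = 0.6467 dits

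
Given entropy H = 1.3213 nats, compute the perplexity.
3.7483

Perplexity is e^H (or exp(H) for natural log).

H = 1.3213 nats
Perplexity = e^1.3213 = 3.7483

Interpretation: The model's uncertainty is equivalent to choosing uniformly among 3.7 options.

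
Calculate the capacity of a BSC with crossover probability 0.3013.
0.1171 bits

For a binary symmetric channel (BSC) with error probability p:
Capacity C = 1 - H(p) bits per symbol

where H(p) = -p log₂(p) - (1-p) log₂(1-p) is the binary entropy function.

H(0.3013) = 0.8829 bits
C = 1 - 0.8829 = 0.1171 bits per symbol

This means we can reliably transmit up to 0.1171 bits of information per channel use.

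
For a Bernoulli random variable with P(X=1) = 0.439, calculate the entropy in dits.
0.2978 dits

The binary entropy function is:
H(p) = -p log(p) - (1-p) log(1-p)

H(0.439) = -0.439 × log_10(0.439) - 0.561 × log_10(0.561)
H(0.439) = 0.2978 dits

Note: Binary entropy is maximized at p=0.5 (H=1 bit) and minimized at p=0 or p=1 (H=0).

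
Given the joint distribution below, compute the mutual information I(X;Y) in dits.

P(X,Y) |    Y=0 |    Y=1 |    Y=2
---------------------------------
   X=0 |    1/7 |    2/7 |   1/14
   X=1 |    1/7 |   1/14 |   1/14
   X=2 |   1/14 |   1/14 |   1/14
0.0220 dits

Mutual information: I(X;Y) = H(X) + H(Y) - H(X,Y)

Marginals:
P(X) = (1/2, 2/7, 3/14), H(X) = 0.4493 dits
P(Y) = (5/14, 3/7, 3/14), H(Y) = 0.4608 dits

Joint entropy: H(X,Y) = 0.8881 dits

I(X;Y) = 0.4493 + 0.4608 - 0.8881 = 0.0220 dits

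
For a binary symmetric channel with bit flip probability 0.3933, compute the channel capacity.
0.0331 bits

For a binary symmetric channel (BSC) with error probability p:
Capacity C = 1 - H(p) bits per symbol

where H(p) = -p log₂(p) - (1-p) log₂(1-p) is the binary entropy function.

H(0.3933) = 0.9669 bits
C = 1 - 0.9669 = 0.0331 bits per symbol

This means we can reliably transmit up to 0.0331 bits of information per channel use.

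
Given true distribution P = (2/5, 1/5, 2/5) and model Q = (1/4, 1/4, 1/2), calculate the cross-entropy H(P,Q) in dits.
0.4816 dits

Cross-entropy: H(P,Q) = -Σ p(x) log q(x)

Alternatively: H(P,Q) = H(P) + D_KL(P||Q)
H(P) = 0.4581 dits
D_KL(P||Q) = 0.0235 dits

H(P,Q) = 0.4581 + 0.0235 = 0.4816 dits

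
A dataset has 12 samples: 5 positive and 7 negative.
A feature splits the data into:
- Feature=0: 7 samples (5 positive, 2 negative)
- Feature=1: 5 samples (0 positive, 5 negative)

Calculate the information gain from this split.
0.4764 bits

Information Gain = H(Y) - H(Y|Feature)

Before split:
P(positive) = 5/12 = 0.4167
H(Y) = 0.9799 bits

After split:
Feature=0: H = 0.8631 bits (weight = 7/12)
Feature=1: H = 0.0000 bits (weight = 5/12)
H(Y|Feature) = (7/12)×0.8631 + (5/12)×0.0000 = 0.5035 bits

Information Gain = 0.9799 - 0.5035 = 0.4764 bits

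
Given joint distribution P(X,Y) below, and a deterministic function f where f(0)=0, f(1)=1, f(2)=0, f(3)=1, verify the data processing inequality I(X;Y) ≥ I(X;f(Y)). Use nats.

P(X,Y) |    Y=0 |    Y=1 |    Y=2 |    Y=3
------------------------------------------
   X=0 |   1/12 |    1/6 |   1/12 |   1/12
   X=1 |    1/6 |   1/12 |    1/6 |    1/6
I(X;Y) = 0.0427, I(X;f(Y)) = 0.0144, inequality holds: 0.0427 ≥ 0.0144

Data Processing Inequality: For any Markov chain X → Y → Z, we have I(X;Y) ≥ I(X;Z).

Here Z = f(Y) is a deterministic function of Y, forming X → Y → Z.

Original I(X;Y) = 0.0427 nats

After applying f:
P(X,Z) where Z=f(Y):
- P(X,Z=0) = P(X,Y=0) + P(X,Y=2)
- P(X,Z=1) = P(X,Y=1) + P(X,Y=3)

I(X;Z) = I(X;f(Y)) = 0.0144 nats

Verification: 0.0427 ≥ 0.0144 ✓

Information cannot be created by processing; the function f can only lose information about X.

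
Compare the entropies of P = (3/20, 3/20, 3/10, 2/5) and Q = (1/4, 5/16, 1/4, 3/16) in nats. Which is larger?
Q

Computing entropies in nats:
H(P) = 1.2968
H(Q) = 1.3705

Distribution Q has higher entropy.

Intuition: The distribution closer to uniform (more spread out) has higher entropy.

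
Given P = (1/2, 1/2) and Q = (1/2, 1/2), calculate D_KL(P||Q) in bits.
0.0000 bits

KL divergence: D_KL(P||Q) = Σ p(x) log(p(x)/q(x))

Computing term by term:
  x=0: 1/2 × log_2[(1/2)/(1/2)] = 1/2 × 0.0000 = 0.0000
  x=1: 1/2 × log_2[(1/2)/(1/2)] = 1/2 × 0.0000 = 0.0000

D_KL(P||Q) = 0.0000 bits

Note: KL divergence is always non-negative and equals 0 iff P = Q.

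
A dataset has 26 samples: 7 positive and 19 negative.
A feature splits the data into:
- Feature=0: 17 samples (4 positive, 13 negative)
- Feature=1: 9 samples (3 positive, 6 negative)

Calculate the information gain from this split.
0.0078 bits

Information Gain = H(Y) - H(Y|Feature)

Before split:
P(positive) = 7/26 = 0.2692
H(Y) = 0.8404 bits

After split:
Feature=0: H = 0.7871 bits (weight = 17/26)
Feature=1: H = 0.9183 bits (weight = 9/26)
H(Y|Feature) = (17/26)×0.7871 + (9/26)×0.9183 = 0.8325 bits

Information Gain = 0.8404 - 0.8325 = 0.0078 bits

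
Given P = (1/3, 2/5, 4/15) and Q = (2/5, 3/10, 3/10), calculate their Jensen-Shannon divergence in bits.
0.0081 bits

Jensen-Shannon divergence is:
JSD(P||Q) = 0.5 × D_KL(P||M) + 0.5 × D_KL(Q||M)
where M = 0.5 × (P + Q) is the mixture distribution.

M = 0.5 × (1/3, 2/5, 4/15) + 0.5 × (2/5, 3/10, 3/10) = (11/30, 7/20, 0.283333)

D_KL(P||M) = 0.0079 bits
D_KL(Q||M) = 0.0082 bits

JSD(P||Q) = 0.5 × 0.0079 + 0.5 × 0.0082 = 0.0081 bits

Unlike KL divergence, JSD is symmetric and bounded: 0 ≤ JSD ≤ log(2).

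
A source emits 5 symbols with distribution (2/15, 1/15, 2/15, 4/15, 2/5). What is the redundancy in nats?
0.1726 nats

Redundancy measures how far a source is from maximum entropy:
R = H_max - H(X)

Maximum entropy for 5 symbols: H_max = log_e(5) = 1.6094 nats
Actual entropy: H(X) = 1.4368 nats
Redundancy: R = 1.6094 - 1.4368 = 0.1726 nats

This redundancy represents potential for compression: the source could be compressed by 0.1726 nats per symbol.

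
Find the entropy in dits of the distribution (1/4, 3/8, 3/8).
0.4700 dits

Shannon entropy is H(X) = -Σ p(x) log p(x).

For P = (1/4, 3/8, 3/8):
H = -1/4 × log_10(1/4) -3/8 × log_10(3/8) -3/8 × log_10(3/8)
H = 0.4700 dits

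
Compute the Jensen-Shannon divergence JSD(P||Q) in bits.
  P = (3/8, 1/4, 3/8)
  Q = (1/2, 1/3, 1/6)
0.0404 bits

Jensen-Shannon divergence is:
JSD(P||Q) = 0.5 × D_KL(P||M) + 0.5 × D_KL(Q||M)
where M = 0.5 × (P + Q) is the mixture distribution.

M = 0.5 × (3/8, 1/4, 3/8) + 0.5 × (1/2, 1/3, 1/6) = (7/16, 7/24, 0.270833)

D_KL(P||M) = 0.0371 bits
D_KL(Q||M) = 0.0438 bits

JSD(P||Q) = 0.5 × 0.0371 + 0.5 × 0.0438 = 0.0404 bits

Unlike KL divergence, JSD is symmetric and bounded: 0 ≤ JSD ≤ log(2).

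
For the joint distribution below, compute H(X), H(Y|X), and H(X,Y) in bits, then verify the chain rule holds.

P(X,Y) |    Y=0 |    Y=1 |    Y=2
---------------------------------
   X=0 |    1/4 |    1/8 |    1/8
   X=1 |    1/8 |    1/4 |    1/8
H(X,Y) = 2.5000, H(X) = 1.0000, H(Y|X) = 1.5000 (all in bits)

Chain rule: H(X,Y) = H(X) + H(Y|X)

Left side — joint entropy directly:
H(X,Y) = -Σ p(x,y) log p(x,y) = 2.5000 bits

Right side — compute H(Y|X) from the conditional distributions:
P(X) = (1/2, 1/2), so H(X) = 1.0000 bits
H(Y|X) = Σ_x P(X=x) · H(Y|X=x):
  P(Y|X=0) = (1/2, 1/4, 1/4), H(Y|X=0) = 1.5000, weight P(X=0) = 1/2
  P(Y|X=1) = (1/4, 1/2, 1/4), H(Y|X=1) = 1.5000, weight P(X=1) = 1/2
H(Y|X) = 1.5000 bits

H(X) + H(Y|X) = 1.0000 + 1.5000 = 2.5000 bits

Both sides equal 2.5000 bits. ✓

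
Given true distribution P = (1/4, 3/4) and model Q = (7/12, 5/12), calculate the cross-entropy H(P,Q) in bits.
1.1417 bits

Cross-entropy: H(P,Q) = -Σ p(x) log q(x)

Alternatively: H(P,Q) = H(P) + D_KL(P||Q)
H(P) = 0.8113 bits
D_KL(P||Q) = 0.3304 bits

H(P,Q) = 0.8113 + 0.3304 = 1.1417 bits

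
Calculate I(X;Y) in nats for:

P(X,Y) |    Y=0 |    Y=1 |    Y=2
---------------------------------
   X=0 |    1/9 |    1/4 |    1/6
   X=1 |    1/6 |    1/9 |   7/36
0.0325 nats

Mutual information: I(X;Y) = H(X) + H(Y) - H(X,Y)

Marginals:
P(X) = (19/36, 17/36), H(X) = 0.6916 nats
P(Y) = (5/18, 13/36, 13/36), H(Y) = 1.0914 nats

Joint entropy: H(X,Y) = 1.7505 nats

I(X;Y) = 0.6916 + 1.0914 - 1.7505 = 0.0325 nats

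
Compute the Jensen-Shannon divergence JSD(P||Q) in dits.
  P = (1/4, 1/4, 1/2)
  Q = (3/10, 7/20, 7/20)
0.0052 dits

Jensen-Shannon divergence is:
JSD(P||Q) = 0.5 × D_KL(P||M) + 0.5 × D_KL(Q||M)
where M = 0.5 × (P + Q) is the mixture distribution.

M = 0.5 × (1/4, 1/4, 1/2) + 0.5 × (3/10, 7/20, 7/20) = (11/40, 3/10, 17/40)

D_KL(P||M) = 0.0051 dits
D_KL(Q||M) = 0.0053 dits

JSD(P||Q) = 0.5 × 0.0051 + 0.5 × 0.0053 = 0.0052 dits

Unlike KL divergence, JSD is symmetric and bounded: 0 ≤ JSD ≤ log(2).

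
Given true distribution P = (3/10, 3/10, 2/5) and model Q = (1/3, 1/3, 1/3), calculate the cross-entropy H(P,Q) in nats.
1.0986 nats

Cross-entropy: H(P,Q) = -Σ p(x) log q(x)

Alternatively: H(P,Q) = H(P) + D_KL(P||Q)
H(P) = 1.0889 nats
D_KL(P||Q) = 0.0097 nats

H(P,Q) = 1.0889 + 0.0097 = 1.0986 nats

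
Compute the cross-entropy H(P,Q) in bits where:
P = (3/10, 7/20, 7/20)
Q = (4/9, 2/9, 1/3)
1.6652 bits

Cross-entropy: H(P,Q) = -Σ p(x) log q(x)

Alternatively: H(P,Q) = H(P) + D_KL(P||Q)
H(P) = 1.5813 bits
D_KL(P||Q) = 0.0839 bits

H(P,Q) = 1.5813 + 0.0839 = 1.6652 bits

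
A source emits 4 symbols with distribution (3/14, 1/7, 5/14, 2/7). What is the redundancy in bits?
0.0758 bits

Redundancy measures how far a source is from maximum entropy:
R = H_max - H(X)

Maximum entropy for 4 symbols: H_max = log_2(4) = 2.0000 bits
Actual entropy: H(X) = 1.9242 bits
Redundancy: R = 2.0000 - 1.9242 = 0.0758 bits

This redundancy represents potential for compression: the source could be compressed by 0.0758 bits per symbol.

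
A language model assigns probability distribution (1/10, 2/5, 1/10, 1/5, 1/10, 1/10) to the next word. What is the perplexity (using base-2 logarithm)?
5.0000

Perplexity is 2^H (or exp(H) for natural log).

First, H = -Σ p log p = 2.3219 bits
Perplexity = 2^2.3219 = 5.0000

Interpretation: The model's uncertainty is equivalent to choosing uniformly among 5.0 options.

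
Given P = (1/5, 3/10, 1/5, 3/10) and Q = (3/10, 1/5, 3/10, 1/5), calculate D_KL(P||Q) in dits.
0.0352 dits

KL divergence: D_KL(P||Q) = Σ p(x) log(p(x)/q(x))

Computing term by term:
  x=0: 1/5 × log_10[(1/5)/(3/10)] = 1/5 × -0.1761 = -0.0352
  x=1: 3/10 × log_10[(3/10)/(1/5)] = 3/10 × 0.1761 = 0.0528
  x=2: 1/5 × log_10[(1/5)/(3/10)] = 1/5 × -0.1761 = -0.0352
  x=3: 3/10 × log_10[(3/10)/(1/5)] = 3/10 × 0.1761 = 0.0528

D_KL(P||Q) = 0.0352 dits

Note: KL divergence is always non-negative and equals 0 iff P = Q.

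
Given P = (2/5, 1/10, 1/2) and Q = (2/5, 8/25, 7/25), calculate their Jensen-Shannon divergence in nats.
0.0460 nats

Jensen-Shannon divergence is:
JSD(P||Q) = 0.5 × D_KL(P||M) + 0.5 × D_KL(Q||M)
where M = 0.5 × (P + Q) is the mixture distribution.

M = 0.5 × (2/5, 1/10, 1/2) + 0.5 × (2/5, 8/25, 7/25) = (2/5, 0.21, 0.39)

D_KL(P||M) = 0.0500 nats
D_KL(Q||M) = 0.0420 nats

JSD(P||Q) = 0.5 × 0.0500 + 0.5 × 0.0420 = 0.0460 nats

Unlike KL divergence, JSD is symmetric and bounded: 0 ≤ JSD ≤ log(2).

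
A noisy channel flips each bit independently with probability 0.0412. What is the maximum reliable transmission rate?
0.7522 bits

For a binary symmetric channel (BSC) with error probability p:
Capacity C = 1 - H(p) bits per symbol

where H(p) = -p log₂(p) - (1-p) log₂(1-p) is the binary entropy function.

H(0.0412) = 0.2478 bits
C = 1 - 0.2478 = 0.7522 bits per symbol

This means we can reliably transmit up to 0.7522 bits of information per channel use.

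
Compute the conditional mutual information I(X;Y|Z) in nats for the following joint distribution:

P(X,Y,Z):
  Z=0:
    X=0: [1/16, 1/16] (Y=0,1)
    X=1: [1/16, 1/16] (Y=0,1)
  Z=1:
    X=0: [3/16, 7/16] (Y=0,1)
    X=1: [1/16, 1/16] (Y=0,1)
0.0090 nats

Conditional mutual information: I(X;Y|Z) = H(X|Z) + H(Y|Z) - H(X,Y|Z)

H(Z) = 0.5623
H(X,Z) = 1.0735 → H(X|Z) = 0.5112
H(Y,Z) = 1.2130 → H(Y|Z) = 0.6507
H(X,Y,Z) = 1.7153 → H(X,Y|Z) = 1.1529

I(X;Y|Z) = 0.5112 + 0.6507 - 1.1529 = 0.0090 nats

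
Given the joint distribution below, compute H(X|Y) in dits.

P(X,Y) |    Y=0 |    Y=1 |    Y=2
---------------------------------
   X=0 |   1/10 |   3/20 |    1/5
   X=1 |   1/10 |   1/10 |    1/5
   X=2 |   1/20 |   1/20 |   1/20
0.4349 dits

Using the chain rule: H(X|Y) = H(X,Y) - H(Y)

First, compute H(X,Y) = 0.8983 dits

Marginal P(Y) = (1/4, 3/10, 9/20)
H(Y) = 0.4634 dits

H(X|Y) = H(X,Y) - H(Y) = 0.8983 - 0.4634 = 0.4349 dits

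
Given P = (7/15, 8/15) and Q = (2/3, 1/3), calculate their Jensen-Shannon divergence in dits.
0.0089 dits

Jensen-Shannon divergence is:
JSD(P||Q) = 0.5 × D_KL(P||M) + 0.5 × D_KL(Q||M)
where M = 0.5 × (P + Q) is the mixture distribution.

M = 0.5 × (7/15, 8/15) + 0.5 × (2/3, 1/3) = (17/30, 13/30)

D_KL(P||M) = 0.0087 dits
D_KL(Q||M) = 0.0091 dits

JSD(P||Q) = 0.5 × 0.0087 + 0.5 × 0.0091 = 0.0089 dits

Unlike KL divergence, JSD is symmetric and bounded: 0 ≤ JSD ≤ log(2).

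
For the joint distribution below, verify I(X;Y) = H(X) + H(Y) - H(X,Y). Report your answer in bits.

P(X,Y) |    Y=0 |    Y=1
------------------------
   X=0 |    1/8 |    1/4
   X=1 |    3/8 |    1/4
I(X;Y) = 0.0488 bits

Mutual information has multiple equivalent forms:
- I(X;Y) = H(X) - H(X|Y)
- I(X;Y) = H(Y) - H(Y|X)
- I(X;Y) = H(X) + H(Y) - H(X,Y)

Computing all quantities:
H(X) = 0.9544, H(Y) = 1.0000, H(X,Y) = 1.9056
H(X|Y) = 0.9056, H(Y|X) = 0.9512

Verification:
H(X) - H(X|Y) = 0.9544 - 0.9056 = 0.0488
H(Y) - H(Y|X) = 1.0000 - 0.9512 = 0.0488
H(X) + H(Y) - H(X,Y) = 0.9544 + 1.0000 - 1.9056 = 0.0488

All forms give I(X;Y) = 0.0488 bits. ✓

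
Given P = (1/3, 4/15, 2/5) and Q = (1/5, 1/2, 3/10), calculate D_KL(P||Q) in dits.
0.0511 dits

KL divergence: D_KL(P||Q) = Σ p(x) log(p(x)/q(x))

Computing term by term:
  x=0: 1/3 × log_10[(1/3)/(1/5)] = 1/3 × 0.2218 = 0.0739
  x=1: 4/15 × log_10[(4/15)/(1/2)] = 4/15 × -0.2730 = -0.0728
  x=2: 2/5 × log_10[(2/5)/(3/10)] = 2/5 × 0.1249 = 0.0500

D_KL(P||Q) = 0.0511 dits

Note: KL divergence is always non-negative and equals 0 iff P = Q.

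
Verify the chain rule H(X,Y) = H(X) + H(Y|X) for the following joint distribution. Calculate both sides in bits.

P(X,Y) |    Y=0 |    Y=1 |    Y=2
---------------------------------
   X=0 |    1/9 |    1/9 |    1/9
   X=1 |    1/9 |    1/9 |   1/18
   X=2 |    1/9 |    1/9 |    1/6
H(X,Y) = 3.1280, H(X) = 1.5715, H(Y|X) = 1.5564 (all in bits)

Chain rule: H(X,Y) = H(X) + H(Y|X)

Left side — joint entropy directly:
H(X,Y) = -Σ p(x,y) log p(x,y) = 3.1280 bits

Right side — compute H(Y|X) from the conditional distributions:
P(X) = (1/3, 5/18, 7/18), so H(X) = 1.5715 bits
H(Y|X) = Σ_x P(X=x) · H(Y|X=x):
  P(Y|X=0) = (1/3, 1/3, 1/3), H(Y|X=0) = 1.5850, weight P(X=0) = 1/3
  P(Y|X=1) = (2/5, 2/5, 1/5), H(Y|X=1) = 1.5219, weight P(X=1) = 5/18
  P(Y|X=2) = (2/7, 2/7, 3/7), H(Y|X=2) = 1.5567, weight P(X=2) = 7/18
H(Y|X) = 1.5564 bits

H(X) + H(Y|X) = 1.5715 + 1.5564 = 3.1280 bits

Both sides equal 3.1280 bits. ✓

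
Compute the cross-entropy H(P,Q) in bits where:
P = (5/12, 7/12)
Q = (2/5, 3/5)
0.9807 bits

Cross-entropy: H(P,Q) = -Σ p(x) log q(x)

Alternatively: H(P,Q) = H(P) + D_KL(P||Q)
H(P) = 0.9799 bits
D_KL(P||Q) = 0.0008 bits

H(P,Q) = 0.9799 + 0.0008 = 0.9807 bits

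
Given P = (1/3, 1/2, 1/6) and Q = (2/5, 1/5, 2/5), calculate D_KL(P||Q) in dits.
0.1092 dits

KL divergence: D_KL(P||Q) = Σ p(x) log(p(x)/q(x))

Computing term by term:
  x=0: 1/3 × log_10[(1/3)/(2/5)] = 1/3 × -0.0792 = -0.0264
  x=1: 1/2 × log_10[(1/2)/(1/5)] = 1/2 × 0.3979 = 0.1990
  x=2: 1/6 × log_10[(1/6)/(2/5)] = 1/6 × -0.3802 = -0.0634

D_KL(P||Q) = 0.1092 dits

Note: KL divergence is always non-negative and equals 0 iff P = Q.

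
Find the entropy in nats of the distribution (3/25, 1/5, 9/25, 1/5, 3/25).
1.5204 nats

Shannon entropy is H(X) = -Σ p(x) log p(x).

For P = (3/25, 1/5, 9/25, 1/5, 3/25):
H = -3/25 × log_e(3/25) -1/5 × log_e(1/5) -9/25 × log_e(9/25) -1/5 × log_e(1/5) -3/25 × log_e(3/25)
H = 1.5204 nats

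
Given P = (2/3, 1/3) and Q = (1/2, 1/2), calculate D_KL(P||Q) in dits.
0.0246 dits

KL divergence: D_KL(P||Q) = Σ p(x) log(p(x)/q(x))

Computing term by term:
  x=0: 2/3 × log_10[(2/3)/(1/2)] = 2/3 × 0.1249 = 0.0833
  x=1: 1/3 × log_10[(1/3)/(1/2)] = 1/3 × -0.1761 = -0.0587

D_KL(P||Q) = 0.0246 dits

Note: KL divergence is always non-negative and equals 0 iff P = Q.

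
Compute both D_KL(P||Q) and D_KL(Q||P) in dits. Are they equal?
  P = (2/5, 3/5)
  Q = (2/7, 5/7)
D_KL(P||Q) = 0.0130, D_KL(Q||P) = 0.0123

KL divergence is not symmetric: D_KL(P||Q) ≠ D_KL(Q||P) in general.

D_KL(P||Q) = 0.0130 dits
D_KL(Q||P) = 0.0123 dits

No, they are not equal!

This asymmetry is why KL divergence is not a true distance metric.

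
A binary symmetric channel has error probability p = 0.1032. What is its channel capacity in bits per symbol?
0.5209 bits

For a binary symmetric channel (BSC) with error probability p:
Capacity C = 1 - H(p) bits per symbol

where H(p) = -p log₂(p) - (1-p) log₂(1-p) is the binary entropy function.

H(0.1032) = 0.4791 bits
C = 1 - 0.4791 = 0.5209 bits per symbol

This means we can reliably transmit up to 0.5209 bits of information per channel use.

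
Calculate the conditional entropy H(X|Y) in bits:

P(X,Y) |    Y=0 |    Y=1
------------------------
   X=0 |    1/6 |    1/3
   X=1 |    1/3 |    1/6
0.9183 bits

Using the chain rule: H(X|Y) = H(X,Y) - H(Y)

First, compute H(X,Y) = 1.9183 bits

Marginal P(Y) = (1/2, 1/2)
H(Y) = 1.0000 bits

H(X|Y) = H(X,Y) - H(Y) = 1.9183 - 1.0000 = 0.9183 bits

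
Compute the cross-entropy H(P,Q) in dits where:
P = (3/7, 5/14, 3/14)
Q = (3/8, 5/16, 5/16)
0.4712 dits

Cross-entropy: H(P,Q) = -Σ p(x) log q(x)

Alternatively: H(P,Q) = H(P) + D_KL(P||Q)
H(P) = 0.4608 dits
D_KL(P||Q) = 0.0105 dits

H(P,Q) = 0.4608 + 0.0105 = 0.4712 dits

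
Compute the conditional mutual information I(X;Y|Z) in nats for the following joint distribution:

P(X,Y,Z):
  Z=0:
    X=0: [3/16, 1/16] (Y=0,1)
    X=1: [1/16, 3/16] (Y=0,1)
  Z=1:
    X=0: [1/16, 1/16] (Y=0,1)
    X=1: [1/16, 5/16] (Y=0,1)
0.0910 nats

Conditional mutual information: I(X;Y|Z) = H(X|Z) + H(Y|Z) - H(X,Y|Z)

H(Z) = 0.6931
H(X,Z) = 1.3209 → H(X|Z) = 0.6277
H(Y,Z) = 1.3209 → H(Y|Z) = 0.6277
H(X,Y,Z) = 1.8577 → H(X,Y|Z) = 1.1645

I(X;Y|Z) = 0.6277 + 0.6277 - 1.1645 = 0.0910 nats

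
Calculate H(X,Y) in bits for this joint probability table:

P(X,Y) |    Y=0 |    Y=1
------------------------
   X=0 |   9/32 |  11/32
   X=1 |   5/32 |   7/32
1.9424 bits

Joint entropy is H(X,Y) = -Σ_{x,y} p(x,y) log p(x,y).

Summing over all non-zero entries:
H(X,Y) = -[9/32·log_2(9/32) + 11/32·log_2(11/32) + 5/32·log_2(5/32) + 7/32·log_2(7/32)]
H(X,Y) = 1.9424 bits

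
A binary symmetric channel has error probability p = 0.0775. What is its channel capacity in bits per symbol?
0.6067 bits

For a binary symmetric channel (BSC) with error probability p:
Capacity C = 1 - H(p) bits per symbol

where H(p) = -p log₂(p) - (1-p) log₂(1-p) is the binary entropy function.

H(0.0775) = 0.3933 bits
C = 1 - 0.3933 = 0.6067 bits per symbol

This means we can reliably transmit up to 0.6067 bits of information per channel use.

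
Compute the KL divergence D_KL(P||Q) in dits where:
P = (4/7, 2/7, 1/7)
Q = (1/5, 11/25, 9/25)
0.1496 dits

KL divergence: D_KL(P||Q) = Σ p(x) log(p(x)/q(x))

Computing term by term:
  x=0: 4/7 × log_10[(4/7)/(1/5)] = 4/7 × 0.4559 = 0.2605
  x=1: 2/7 × log_10[(2/7)/(11/25)] = 2/7 × -0.1875 = -0.0536
  x=2: 1/7 × log_10[(1/7)/(9/25)] = 1/7 × -0.4014 = -0.0573

D_KL(P||Q) = 0.1496 dits

Note: KL divergence is always non-negative and equals 0 iff P = Q.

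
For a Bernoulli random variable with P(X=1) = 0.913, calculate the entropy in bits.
0.4264 bits

The binary entropy function is:
H(p) = -p log(p) - (1-p) log(1-p)

H(0.913) = -0.913 × log_2(0.913) - 0.087 × log_2(0.087)
H(0.913) = 0.4264 bits

Note: Binary entropy is maximized at p=0.5 (H=1 bit) and minimized at p=0 or p=1 (H=0).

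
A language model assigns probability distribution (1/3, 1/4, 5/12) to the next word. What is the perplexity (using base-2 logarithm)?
2.9375

Perplexity is 2^H (or exp(H) for natural log).

First, H = -Σ p log p = 1.5546 bits
Perplexity = 2^1.5546 = 2.9375

Interpretation: The model's uncertainty is equivalent to choosing uniformly among 2.9 options.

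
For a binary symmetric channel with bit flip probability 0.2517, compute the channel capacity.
0.1860 bits

For a binary symmetric channel (BSC) with error probability p:
Capacity C = 1 - H(p) bits per symbol

where H(p) = -p log₂(p) - (1-p) log₂(1-p) is the binary entropy function.

H(0.2517) = 0.8140 bits
C = 1 - 0.8140 = 0.1860 bits per symbol

This means we can reliably transmit up to 0.1860 bits of information per channel use.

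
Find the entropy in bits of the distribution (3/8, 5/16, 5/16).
1.5794 bits

Shannon entropy is H(X) = -Σ p(x) log p(x).

For P = (3/8, 5/16, 5/16):
H = -3/8 × log_2(3/8) -5/16 × log_2(5/16) -5/16 × log_2(5/16)
H = 1.5794 bits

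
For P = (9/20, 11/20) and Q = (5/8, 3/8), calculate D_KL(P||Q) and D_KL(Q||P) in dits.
D_KL(P||Q) = 0.0273, D_KL(Q||P) = 0.0268

KL divergence is not symmetric: D_KL(P||Q) ≠ D_KL(Q||P) in general.

D_KL(P||Q) = 0.0273 dits
D_KL(Q||P) = 0.0268 dits

No, they are not equal!

This asymmetry is why KL divergence is not a true distance metric.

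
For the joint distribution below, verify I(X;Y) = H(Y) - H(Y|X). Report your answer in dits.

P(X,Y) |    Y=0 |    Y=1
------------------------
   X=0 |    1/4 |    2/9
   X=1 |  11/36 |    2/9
I(X;Y) = 0.0005 dits

Mutual information has multiple equivalent forms:
- I(X;Y) = H(X) - H(X|Y)
- I(X;Y) = H(Y) - H(Y|X)
- I(X;Y) = H(X) + H(Y) - H(X,Y)

Computing all quantities:
H(X) = 0.3004, H(Y) = 0.2983, H(X,Y) = 0.5982
H(X|Y) = 0.2998, H(Y|X) = 0.2978

Verification:
H(X) - H(X|Y) = 0.3004 - 0.2998 = 0.0005
H(Y) - H(Y|X) = 0.2983 - 0.2978 = 0.0005
H(X) + H(Y) - H(X,Y) = 0.3004 + 0.2983 - 0.5982 = 0.0005

All forms give I(X;Y) = 0.0005 dits. ✓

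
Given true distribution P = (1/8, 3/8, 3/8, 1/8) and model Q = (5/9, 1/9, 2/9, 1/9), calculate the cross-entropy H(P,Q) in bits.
2.5047 bits

Cross-entropy: H(P,Q) = -Σ p(x) log q(x)

Alternatively: H(P,Q) = H(P) + D_KL(P||Q)
H(P) = 1.8113 bits
D_KL(P||Q) = 0.6934 bits

H(P,Q) = 1.8113 + 0.6934 = 2.5047 bits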